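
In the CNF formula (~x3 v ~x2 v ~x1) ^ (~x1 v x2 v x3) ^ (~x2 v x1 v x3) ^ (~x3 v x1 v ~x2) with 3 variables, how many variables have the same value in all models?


Find all satisfying assignments: 4 model(s).
Check which variables have the same value in every model.
No variable is fixed across all models.
Backbone size = 0.

0


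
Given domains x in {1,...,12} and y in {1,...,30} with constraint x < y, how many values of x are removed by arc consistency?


For the constraint x < y, x needs a supporting value in y's domain.
x can be at most 29 (one less than y's maximum).
Valid x values from domain: 12 out of 12.
Pruned = 12 - 12 = 0.

0


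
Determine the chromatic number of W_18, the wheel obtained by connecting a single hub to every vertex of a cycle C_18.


W_18 consists of the cycle C_18 together with a hub vertex adjacent to every cycle vertex.
The cycle C_18 needs 2 colors (even cycle -> 2).
The hub is adjacent to every cycle vertex, so it must receive a new color distinct from all of them.
Chromatic number = 2 + 1 = 3.

3


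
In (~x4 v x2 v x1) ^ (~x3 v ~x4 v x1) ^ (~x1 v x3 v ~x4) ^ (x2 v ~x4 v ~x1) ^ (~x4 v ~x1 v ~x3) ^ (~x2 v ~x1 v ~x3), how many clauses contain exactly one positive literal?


A definite clause has exactly one positive literal.
Clause 1: 2 positive -> not definite
Clause 2: 1 positive -> definite
Clause 3: 1 positive -> definite
Clause 4: 1 positive -> definite
Clause 5: 0 positive -> not definite
Clause 6: 0 positive -> not definite
Definite clause count = 3.

3


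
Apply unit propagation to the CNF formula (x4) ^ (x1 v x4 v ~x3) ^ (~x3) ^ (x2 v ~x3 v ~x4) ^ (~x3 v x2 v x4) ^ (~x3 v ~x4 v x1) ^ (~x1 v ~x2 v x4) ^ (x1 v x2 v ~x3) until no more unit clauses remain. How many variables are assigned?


Unit propagation repeatedly assigns the literal in any unit clause, then simplifies.
Assignments in order: x4 = T, x3 = F.
No further unit clauses remain.
Total variables assigned = 2.

2


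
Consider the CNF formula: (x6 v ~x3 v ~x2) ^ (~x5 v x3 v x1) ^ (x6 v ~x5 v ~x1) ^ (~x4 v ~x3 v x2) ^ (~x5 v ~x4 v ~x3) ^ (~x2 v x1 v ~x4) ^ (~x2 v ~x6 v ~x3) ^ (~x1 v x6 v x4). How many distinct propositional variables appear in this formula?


Identify each distinct variable in the formula.
Variables found: x1, x2, x3, x4, x5, x6.
Total distinct variables = 6.

6


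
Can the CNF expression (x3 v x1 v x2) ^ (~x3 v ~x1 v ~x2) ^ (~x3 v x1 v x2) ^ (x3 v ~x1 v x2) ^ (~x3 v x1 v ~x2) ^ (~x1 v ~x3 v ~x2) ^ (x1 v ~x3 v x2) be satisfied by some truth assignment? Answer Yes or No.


Check all 8 possible truth assignments.
Number of satisfying assignments found: 3.
The formula is satisfiable.

Yes


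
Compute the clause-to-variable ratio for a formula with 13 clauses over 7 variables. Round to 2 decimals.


Clause-to-variable ratio = clauses / variables.
13 / 7 = 1.86.

1.86


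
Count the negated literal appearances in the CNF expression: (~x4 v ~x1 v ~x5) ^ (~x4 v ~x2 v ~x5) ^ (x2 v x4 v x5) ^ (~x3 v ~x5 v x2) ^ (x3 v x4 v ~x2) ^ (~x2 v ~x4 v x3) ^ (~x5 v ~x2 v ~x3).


Scan each clause for negated literals.
Clause 1: 3 negative; Clause 2: 3 negative; Clause 3: 0 negative; Clause 4: 2 negative; Clause 5: 1 negative; Clause 6: 2 negative; Clause 7: 3 negative.
Total negative literal occurrences = 14.

14


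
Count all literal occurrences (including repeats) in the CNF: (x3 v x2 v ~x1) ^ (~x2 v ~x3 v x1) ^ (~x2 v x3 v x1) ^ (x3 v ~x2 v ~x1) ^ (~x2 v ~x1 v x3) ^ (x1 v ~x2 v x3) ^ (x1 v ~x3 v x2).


Clause lengths: 3, 3, 3, 3, 3, 3, 3.
Sum = 3 + 3 + 3 + 3 + 3 + 3 + 3 = 21.

21


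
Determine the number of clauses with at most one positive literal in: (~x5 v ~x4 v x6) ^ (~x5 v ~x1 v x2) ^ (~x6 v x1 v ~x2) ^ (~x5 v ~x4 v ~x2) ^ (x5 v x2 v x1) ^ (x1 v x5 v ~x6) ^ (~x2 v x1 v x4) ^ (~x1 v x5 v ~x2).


A Horn clause has at most one positive literal.
Clause 1: 1 positive lit(s) -> Horn
Clause 2: 1 positive lit(s) -> Horn
Clause 3: 1 positive lit(s) -> Horn
Clause 4: 0 positive lit(s) -> Horn
Clause 5: 3 positive lit(s) -> not Horn
Clause 6: 2 positive lit(s) -> not Horn
Clause 7: 2 positive lit(s) -> not Horn
Clause 8: 1 positive lit(s) -> Horn
Total Horn clauses = 5.

5


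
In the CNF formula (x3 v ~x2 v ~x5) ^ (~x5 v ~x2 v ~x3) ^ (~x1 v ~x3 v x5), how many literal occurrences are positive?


Scan each clause for unnegated literals.
Clause 1: 1 positive; Clause 2: 0 positive; Clause 3: 1 positive.
Total positive literal occurrences = 2.

2


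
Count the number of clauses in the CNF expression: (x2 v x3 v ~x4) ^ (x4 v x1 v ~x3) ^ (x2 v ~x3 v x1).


Each group enclosed in parentheses joined by ^ is one clause.
Counting the conjuncts: 3 clauses.

3


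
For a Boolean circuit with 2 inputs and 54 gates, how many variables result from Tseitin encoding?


The Tseitin transformation introduces one auxiliary variable per gate.
Total variables = inputs + gates = 2 + 54 = 56.

56


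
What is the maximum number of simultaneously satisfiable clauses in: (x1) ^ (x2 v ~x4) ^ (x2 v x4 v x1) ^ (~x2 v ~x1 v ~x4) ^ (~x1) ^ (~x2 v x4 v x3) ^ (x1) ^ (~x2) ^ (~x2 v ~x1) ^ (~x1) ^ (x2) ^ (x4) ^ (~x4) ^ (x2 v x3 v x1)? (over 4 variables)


Enumerate all 16 truth assignments.
For each, count how many of the 14 clauses are satisfied.
The formula is not fully satisfiable, so the maximum is below 14.
Maximum simultaneously satisfiable clauses = 10.

10


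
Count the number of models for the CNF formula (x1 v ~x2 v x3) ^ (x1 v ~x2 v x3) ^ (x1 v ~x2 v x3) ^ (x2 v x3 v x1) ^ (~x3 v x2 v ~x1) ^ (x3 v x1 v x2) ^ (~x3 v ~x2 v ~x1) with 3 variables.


Enumerate all 8 truth assignments over 3 variables.
Test each against every clause.
Satisfying assignments found: 4.

4


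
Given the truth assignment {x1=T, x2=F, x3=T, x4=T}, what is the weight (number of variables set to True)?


The weight is the number of variables assigned True.
True variables: x1, x3, x4.
Weight = 3.

3


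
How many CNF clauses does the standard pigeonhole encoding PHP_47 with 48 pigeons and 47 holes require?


The PHP encoding has two parts:
1) At-least-one-hole clauses: 48 (one per pigeon, each with 47 literals).
2) At-most-one-pigeon-per-hole clauses: 47 holes * C(48,2) = 47 * 1128 = 53016.
Total clauses = 48 + 53016 = 53064.

53064


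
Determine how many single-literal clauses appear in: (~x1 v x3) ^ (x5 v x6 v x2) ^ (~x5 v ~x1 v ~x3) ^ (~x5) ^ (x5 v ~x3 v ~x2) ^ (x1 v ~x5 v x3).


A unit clause contains exactly one literal.
Unit clauses found: (~x5).
Count = 1.

1


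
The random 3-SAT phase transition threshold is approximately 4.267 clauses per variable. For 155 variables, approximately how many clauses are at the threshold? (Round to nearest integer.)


The 3-SAT phase transition occurs at approximately 4.267 clauses per variable.
m = 4.267 * 155 = 661.385.
Rounded to nearest integer: 661.

661


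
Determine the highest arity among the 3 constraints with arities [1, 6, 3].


The arities are: 1, 6, 3.
Scan for the maximum value.
Maximum arity = 6.

6


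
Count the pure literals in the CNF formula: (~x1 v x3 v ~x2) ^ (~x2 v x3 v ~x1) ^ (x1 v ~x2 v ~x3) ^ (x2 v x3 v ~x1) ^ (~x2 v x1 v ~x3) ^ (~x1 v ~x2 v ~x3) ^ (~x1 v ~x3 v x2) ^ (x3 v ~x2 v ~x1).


A pure literal appears in only one polarity across all clauses.
No pure literals found.
Count = 0.

0


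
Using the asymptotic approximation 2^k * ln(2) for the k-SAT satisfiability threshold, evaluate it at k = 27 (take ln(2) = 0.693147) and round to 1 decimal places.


Using the asymptotic formula: threshold ~ 2^k * ln(2).
2^27 = 134217728.
134217728 * 0.693147 = 93032615.5.

93032615.5


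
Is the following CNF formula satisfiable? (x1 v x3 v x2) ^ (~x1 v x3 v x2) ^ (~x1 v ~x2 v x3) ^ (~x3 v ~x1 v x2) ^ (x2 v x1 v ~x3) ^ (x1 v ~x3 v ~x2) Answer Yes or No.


Check all 8 possible truth assignments.
Number of satisfying assignments found: 2.
The formula is satisfiable.

Yes


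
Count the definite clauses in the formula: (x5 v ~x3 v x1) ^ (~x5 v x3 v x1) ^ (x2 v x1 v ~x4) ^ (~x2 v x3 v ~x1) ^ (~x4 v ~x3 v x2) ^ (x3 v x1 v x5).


A definite clause has exactly one positive literal.
Clause 1: 2 positive -> not definite
Clause 2: 2 positive -> not definite
Clause 3: 2 positive -> not definite
Clause 4: 1 positive -> definite
Clause 5: 1 positive -> definite
Clause 6: 3 positive -> not definite
Definite clause count = 2.

2


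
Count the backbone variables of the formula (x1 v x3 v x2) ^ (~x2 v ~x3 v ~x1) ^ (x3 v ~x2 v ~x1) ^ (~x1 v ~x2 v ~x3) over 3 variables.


Find all satisfying assignments: 5 model(s).
Check which variables have the same value in every model.
No variable is fixed across all models.
Backbone size = 0.

0


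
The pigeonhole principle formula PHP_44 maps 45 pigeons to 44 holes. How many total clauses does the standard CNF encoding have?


The PHP encoding has two parts:
1) At-least-one-hole clauses: 45 (one per pigeon, each with 44 literals).
2) At-most-one-pigeon-per-hole clauses: 44 holes * C(45,2) = 44 * 990 = 43560.
Total clauses = 45 + 43560 = 43605.

43605


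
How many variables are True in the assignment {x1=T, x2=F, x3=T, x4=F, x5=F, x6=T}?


The weight is the number of variables assigned True.
True variables: x1, x3, x6.
Weight = 3.

3


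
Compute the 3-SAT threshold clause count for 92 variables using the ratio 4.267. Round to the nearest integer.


The 3-SAT phase transition occurs at approximately 4.267 clauses per variable.
m = 4.267 * 92 = 392.564.
Rounded to nearest integer: 393.

393


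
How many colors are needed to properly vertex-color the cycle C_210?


A cycle on an even number of vertices is bipartite: alternate two colors around the cycle.
Since 210 is even, two colors suffice, and at least two are needed because the graph has edges.
Chromatic number = 2.

2


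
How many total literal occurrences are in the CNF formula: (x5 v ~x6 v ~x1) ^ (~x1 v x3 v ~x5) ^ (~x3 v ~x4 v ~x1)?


Clause lengths: 3, 3, 3.
Sum = 3 + 3 + 3 = 9.

9


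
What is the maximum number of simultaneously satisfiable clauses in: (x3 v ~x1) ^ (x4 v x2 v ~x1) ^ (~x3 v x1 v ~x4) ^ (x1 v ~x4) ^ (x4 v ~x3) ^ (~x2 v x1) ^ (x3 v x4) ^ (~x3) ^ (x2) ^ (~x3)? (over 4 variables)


Enumerate all 16 truth assignments.
For each, count how many of the 10 clauses are satisfied.
The formula is not fully satisfiable, so the maximum is below 10.
Maximum simultaneously satisfiable clauses = 9.

9


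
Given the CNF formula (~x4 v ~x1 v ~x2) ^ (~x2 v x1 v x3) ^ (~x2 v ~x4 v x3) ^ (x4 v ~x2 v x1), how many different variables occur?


Identify each distinct variable in the formula.
Variables found: x1, x2, x3, x4.
Total distinct variables = 4.

4


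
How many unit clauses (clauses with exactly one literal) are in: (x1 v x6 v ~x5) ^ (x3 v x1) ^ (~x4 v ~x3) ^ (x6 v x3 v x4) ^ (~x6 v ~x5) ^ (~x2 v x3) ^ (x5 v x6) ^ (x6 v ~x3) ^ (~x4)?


A unit clause contains exactly one literal.
Unit clauses found: (~x4).
Count = 1.

1


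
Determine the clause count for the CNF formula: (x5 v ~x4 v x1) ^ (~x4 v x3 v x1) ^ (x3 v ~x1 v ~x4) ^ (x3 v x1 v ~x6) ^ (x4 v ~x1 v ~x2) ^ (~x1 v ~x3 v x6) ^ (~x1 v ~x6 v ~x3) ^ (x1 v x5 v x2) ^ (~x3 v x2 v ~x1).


Each group enclosed in parentheses joined by ^ is one clause.
Counting the conjuncts: 9 clauses.

9


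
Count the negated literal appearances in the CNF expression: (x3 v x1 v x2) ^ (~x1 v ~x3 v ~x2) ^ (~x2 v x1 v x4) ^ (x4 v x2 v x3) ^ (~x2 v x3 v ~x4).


Scan each clause for negated literals.
Clause 1: 0 negative; Clause 2: 3 negative; Clause 3: 1 negative; Clause 4: 0 negative; Clause 5: 2 negative.
Total negative literal occurrences = 6.

6


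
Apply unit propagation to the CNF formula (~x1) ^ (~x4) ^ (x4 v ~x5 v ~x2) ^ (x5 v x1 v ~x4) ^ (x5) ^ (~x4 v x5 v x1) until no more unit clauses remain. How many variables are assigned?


Unit propagation repeatedly assigns the literal in any unit clause, then simplifies.
Assignments in order: x1 = F, x4 = F, x5 = T, x2 = F.
No further unit clauses remain.
Total variables assigned = 4.

4


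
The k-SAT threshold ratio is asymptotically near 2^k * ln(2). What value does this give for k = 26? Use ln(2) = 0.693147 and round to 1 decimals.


Using the asymptotic formula: threshold ~ 2^k * ln(2).
2^26 = 67108864.
67108864 * 0.693147 = 46516307.8.

46516307.8


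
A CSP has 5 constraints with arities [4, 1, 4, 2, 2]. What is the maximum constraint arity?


The arities are: 4, 1, 4, 2, 2.
Scan for the maximum value.
Maximum arity = 4.

4


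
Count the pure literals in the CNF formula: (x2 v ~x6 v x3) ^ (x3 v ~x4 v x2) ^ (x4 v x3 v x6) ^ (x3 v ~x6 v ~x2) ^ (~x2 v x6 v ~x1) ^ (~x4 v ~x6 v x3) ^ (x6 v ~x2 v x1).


A pure literal appears in only one polarity across all clauses.
Pure literals: x3 (positive only).
Count = 1.

1


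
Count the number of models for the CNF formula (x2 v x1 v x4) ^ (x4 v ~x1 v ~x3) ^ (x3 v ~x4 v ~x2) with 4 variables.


Enumerate all 16 truth assignments over 4 variables.
Test each against every clause.
Satisfying assignments found: 10.

10


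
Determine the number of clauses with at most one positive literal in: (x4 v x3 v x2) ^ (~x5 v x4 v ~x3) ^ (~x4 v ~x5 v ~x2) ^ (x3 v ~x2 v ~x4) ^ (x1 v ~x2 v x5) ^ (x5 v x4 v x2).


A Horn clause has at most one positive literal.
Clause 1: 3 positive lit(s) -> not Horn
Clause 2: 1 positive lit(s) -> Horn
Clause 3: 0 positive lit(s) -> Horn
Clause 4: 1 positive lit(s) -> Horn
Clause 5: 2 positive lit(s) -> not Horn
Clause 6: 3 positive lit(s) -> not Horn
Total Horn clauses = 3.

3


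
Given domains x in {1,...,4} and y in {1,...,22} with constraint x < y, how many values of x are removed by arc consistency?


For the constraint x < y, x needs a supporting value in y's domain.
x can be at most 21 (one less than y's maximum).
Valid x values from domain: 4 out of 4.
Pruned = 4 - 4 = 0.

0


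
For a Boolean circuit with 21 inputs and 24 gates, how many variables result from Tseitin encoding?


The Tseitin transformation introduces one auxiliary variable per gate.
Total variables = inputs + gates = 21 + 24 = 45.

45


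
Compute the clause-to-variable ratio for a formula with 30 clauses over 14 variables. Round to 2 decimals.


Clause-to-variable ratio = clauses / variables.
30 / 14 = 2.14.

2.14


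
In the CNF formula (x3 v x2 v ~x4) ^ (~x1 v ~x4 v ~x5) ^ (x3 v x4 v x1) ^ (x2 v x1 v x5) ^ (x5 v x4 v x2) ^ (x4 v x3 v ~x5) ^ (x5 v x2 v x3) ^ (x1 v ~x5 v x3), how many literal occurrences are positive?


Scan each clause for unnegated literals.
Clause 1: 2 positive; Clause 2: 0 positive; Clause 3: 3 positive; Clause 4: 3 positive; Clause 5: 3 positive; Clause 6: 2 positive; Clause 7: 3 positive; Clause 8: 2 positive.
Total positive literal occurrences = 18.

18


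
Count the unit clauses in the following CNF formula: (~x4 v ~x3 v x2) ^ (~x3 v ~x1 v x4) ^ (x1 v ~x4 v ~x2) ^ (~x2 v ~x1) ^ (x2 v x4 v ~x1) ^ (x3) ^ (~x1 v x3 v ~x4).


A unit clause contains exactly one literal.
Unit clauses found: (x3).
Count = 1.

1


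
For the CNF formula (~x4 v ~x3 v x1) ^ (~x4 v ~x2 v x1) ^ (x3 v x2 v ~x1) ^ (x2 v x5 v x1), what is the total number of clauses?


Each group enclosed in parentheses joined by ^ is one clause.
Counting the conjuncts: 4 clauses.

4


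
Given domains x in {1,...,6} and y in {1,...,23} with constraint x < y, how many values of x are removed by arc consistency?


For the constraint x < y, x needs a supporting value in y's domain.
x can be at most 22 (one less than y's maximum).
Valid x values from domain: 6 out of 6.
Pruned = 6 - 6 = 0.

0


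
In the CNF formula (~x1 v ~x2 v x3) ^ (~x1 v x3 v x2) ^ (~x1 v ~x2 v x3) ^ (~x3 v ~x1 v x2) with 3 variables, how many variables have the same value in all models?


Find all satisfying assignments: 5 model(s).
Check which variables have the same value in every model.
No variable is fixed across all models.
Backbone size = 0.

0


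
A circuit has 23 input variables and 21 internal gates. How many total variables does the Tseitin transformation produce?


The Tseitin transformation introduces one auxiliary variable per gate.
Total variables = inputs + gates = 23 + 21 = 44.

44


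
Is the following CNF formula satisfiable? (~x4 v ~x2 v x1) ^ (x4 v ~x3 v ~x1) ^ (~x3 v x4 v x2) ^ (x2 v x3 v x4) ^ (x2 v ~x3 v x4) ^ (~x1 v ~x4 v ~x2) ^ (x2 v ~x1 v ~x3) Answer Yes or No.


Check all 16 possible truth assignments.
Number of satisfying assignments found: 6.
The formula is satisfiable.

Yes


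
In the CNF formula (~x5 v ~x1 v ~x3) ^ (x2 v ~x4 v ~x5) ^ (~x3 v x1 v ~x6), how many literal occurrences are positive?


Scan each clause for unnegated literals.
Clause 1: 0 positive; Clause 2: 1 positive; Clause 3: 1 positive.
Total positive literal occurrences = 2.

2


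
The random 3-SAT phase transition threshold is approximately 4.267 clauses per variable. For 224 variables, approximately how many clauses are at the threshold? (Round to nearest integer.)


The 3-SAT phase transition occurs at approximately 4.267 clauses per variable.
m = 4.267 * 224 = 955.808.
Rounded to nearest integer: 956.

956


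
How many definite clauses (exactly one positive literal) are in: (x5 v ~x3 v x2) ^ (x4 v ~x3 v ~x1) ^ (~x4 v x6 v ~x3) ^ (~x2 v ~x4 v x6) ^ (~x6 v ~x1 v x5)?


A definite clause has exactly one positive literal.
Clause 1: 2 positive -> not definite
Clause 2: 1 positive -> definite
Clause 3: 1 positive -> definite
Clause 4: 1 positive -> definite
Clause 5: 1 positive -> definite
Definite clause count = 4.

4


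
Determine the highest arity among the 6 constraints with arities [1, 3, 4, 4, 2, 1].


The arities are: 1, 3, 4, 4, 2, 1.
Scan for the maximum value.
Maximum arity = 4.

4


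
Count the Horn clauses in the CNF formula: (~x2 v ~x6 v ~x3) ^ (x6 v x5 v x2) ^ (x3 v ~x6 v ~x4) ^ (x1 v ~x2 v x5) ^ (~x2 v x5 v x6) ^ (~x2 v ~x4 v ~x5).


A Horn clause has at most one positive literal.
Clause 1: 0 positive lit(s) -> Horn
Clause 2: 3 positive lit(s) -> not Horn
Clause 3: 1 positive lit(s) -> Horn
Clause 4: 2 positive lit(s) -> not Horn
Clause 5: 2 positive lit(s) -> not Horn
Clause 6: 0 positive lit(s) -> Horn
Total Horn clauses = 3.

3


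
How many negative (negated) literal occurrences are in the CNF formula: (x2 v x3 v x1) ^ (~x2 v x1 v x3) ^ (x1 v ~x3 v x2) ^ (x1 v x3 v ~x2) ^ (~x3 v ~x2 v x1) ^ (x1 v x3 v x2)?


Scan each clause for negated literals.
Clause 1: 0 negative; Clause 2: 1 negative; Clause 3: 1 negative; Clause 4: 1 negative; Clause 5: 2 negative; Clause 6: 0 negative.
Total negative literal occurrences = 5.

5


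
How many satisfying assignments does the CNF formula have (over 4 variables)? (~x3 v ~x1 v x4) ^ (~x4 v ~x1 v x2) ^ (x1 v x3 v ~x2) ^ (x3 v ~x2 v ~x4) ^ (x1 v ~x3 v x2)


Enumerate all 16 truth assignments over 4 variables.
Test each against every clause.
Satisfying assignments found: 7.

7


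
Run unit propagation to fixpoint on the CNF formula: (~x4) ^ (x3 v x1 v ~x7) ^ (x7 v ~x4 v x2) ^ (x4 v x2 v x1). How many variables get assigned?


Unit propagation repeatedly assigns the literal in any unit clause, then simplifies.
Assignments in order: x4 = F.
No further unit clauses remain.
Total variables assigned = 1.

1


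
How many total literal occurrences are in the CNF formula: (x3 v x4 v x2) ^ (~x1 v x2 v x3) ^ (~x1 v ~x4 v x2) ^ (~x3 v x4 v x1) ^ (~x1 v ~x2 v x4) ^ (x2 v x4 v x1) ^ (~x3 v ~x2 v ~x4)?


Clause lengths: 3, 3, 3, 3, 3, 3, 3.
Sum = 3 + 3 + 3 + 3 + 3 + 3 + 3 = 21.

21


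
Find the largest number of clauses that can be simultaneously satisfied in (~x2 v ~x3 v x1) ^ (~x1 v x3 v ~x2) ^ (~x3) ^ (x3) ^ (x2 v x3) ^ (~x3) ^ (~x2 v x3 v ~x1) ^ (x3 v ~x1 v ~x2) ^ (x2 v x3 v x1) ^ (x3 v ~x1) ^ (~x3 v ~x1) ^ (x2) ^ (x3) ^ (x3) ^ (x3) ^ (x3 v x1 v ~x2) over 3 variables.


Enumerate all 8 truth assignments.
For each, count how many of the 16 clauses are satisfied.
The formula is not fully satisfiable, so the maximum is below 16.
Maximum simultaneously satisfiable clauses = 13.

13


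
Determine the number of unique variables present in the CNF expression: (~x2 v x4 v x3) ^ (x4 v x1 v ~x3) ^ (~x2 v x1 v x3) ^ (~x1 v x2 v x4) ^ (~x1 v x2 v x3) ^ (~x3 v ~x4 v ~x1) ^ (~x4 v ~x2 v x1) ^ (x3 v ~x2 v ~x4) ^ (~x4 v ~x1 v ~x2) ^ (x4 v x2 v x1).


Identify each distinct variable in the formula.
Variables found: x1, x2, x3, x4.
Total distinct variables = 4.

4


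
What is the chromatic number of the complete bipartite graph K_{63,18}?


K_{63,18} is bipartite by definition: the two parts are independent sets, with every edge crossing between them.
Color all vertices in one part with color 1 and all vertices in the other part with color 2.
Since the graph has at least one edge, one color does not suffice.
Chromatic number = 2.

2


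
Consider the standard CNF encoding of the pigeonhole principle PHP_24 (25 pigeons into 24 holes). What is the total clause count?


The PHP encoding has two parts:
1) At-least-one-hole clauses: 25 (one per pigeon, each with 24 literals).
2) At-most-one-pigeon-per-hole clauses: 24 holes * C(25,2) = 24 * 300 = 7200.
Total clauses = 25 + 7200 = 7225.

7225


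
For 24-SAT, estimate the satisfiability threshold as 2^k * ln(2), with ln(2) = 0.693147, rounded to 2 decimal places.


Using the asymptotic formula: threshold ~ 2^k * ln(2).
2^24 = 16777216.
16777216 * 0.693147 = 11629076.94.

11629076.94


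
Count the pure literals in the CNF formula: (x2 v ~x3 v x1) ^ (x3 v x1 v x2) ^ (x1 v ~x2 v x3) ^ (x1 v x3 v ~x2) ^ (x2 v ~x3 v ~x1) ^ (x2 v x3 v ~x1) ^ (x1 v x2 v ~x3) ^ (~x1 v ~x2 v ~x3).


A pure literal appears in only one polarity across all clauses.
No pure literals found.
Count = 0.

0


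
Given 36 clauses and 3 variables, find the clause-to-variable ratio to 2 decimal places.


Clause-to-variable ratio = clauses / variables.
36 / 3 = 12.0.

12.0


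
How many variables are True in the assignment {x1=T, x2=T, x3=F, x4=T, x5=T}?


The weight is the number of variables assigned True.
True variables: x1, x2, x4, x5.
Weight = 4.

4


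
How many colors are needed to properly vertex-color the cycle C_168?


A cycle on an even number of vertices is bipartite: alternate two colors around the cycle.
Since 168 is even, two colors suffice, and at least two are needed because the graph has edges.
Chromatic number = 2.

2


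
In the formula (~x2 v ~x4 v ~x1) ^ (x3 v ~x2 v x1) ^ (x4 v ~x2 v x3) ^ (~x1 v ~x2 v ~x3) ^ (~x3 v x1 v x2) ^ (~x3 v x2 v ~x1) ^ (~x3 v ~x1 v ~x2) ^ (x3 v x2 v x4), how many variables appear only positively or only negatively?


A pure literal appears in only one polarity across all clauses.
No pure literals found.
Count = 0.

0


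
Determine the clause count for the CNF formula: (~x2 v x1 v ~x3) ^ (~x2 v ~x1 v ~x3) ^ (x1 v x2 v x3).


Each group enclosed in parentheses joined by ^ is one clause.
Counting the conjuncts: 3 clauses.

3


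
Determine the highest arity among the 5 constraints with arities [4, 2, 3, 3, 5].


The arities are: 4, 2, 3, 3, 5.
Scan for the maximum value.
Maximum arity = 5.

5


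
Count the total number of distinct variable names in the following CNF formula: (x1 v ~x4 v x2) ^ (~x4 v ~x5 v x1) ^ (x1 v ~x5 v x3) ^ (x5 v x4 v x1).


Identify each distinct variable in the formula.
Variables found: x1, x2, x3, x4, x5.
Total distinct variables = 5.

5


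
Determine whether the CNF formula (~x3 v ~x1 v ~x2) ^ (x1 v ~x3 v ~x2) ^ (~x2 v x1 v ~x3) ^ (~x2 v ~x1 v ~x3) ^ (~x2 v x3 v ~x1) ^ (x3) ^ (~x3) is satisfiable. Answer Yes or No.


Check all 8 possible truth assignments.
Number of satisfying assignments found: 0.
The formula is unsatisfiable.

No


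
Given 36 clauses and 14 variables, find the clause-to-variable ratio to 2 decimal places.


Clause-to-variable ratio = clauses / variables.
36 / 14 = 2.57.

2.57


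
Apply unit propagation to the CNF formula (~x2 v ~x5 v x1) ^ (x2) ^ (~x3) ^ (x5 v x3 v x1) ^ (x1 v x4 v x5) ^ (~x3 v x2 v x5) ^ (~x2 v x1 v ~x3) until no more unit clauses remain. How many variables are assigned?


Unit propagation repeatedly assigns the literal in any unit clause, then simplifies.
Assignments in order: x2 = T, x3 = F.
No further unit clauses remain.
Total variables assigned = 2.

2


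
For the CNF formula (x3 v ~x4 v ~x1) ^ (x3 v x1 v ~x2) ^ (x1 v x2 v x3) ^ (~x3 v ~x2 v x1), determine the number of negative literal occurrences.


Scan each clause for negated literals.
Clause 1: 2 negative; Clause 2: 1 negative; Clause 3: 0 negative; Clause 4: 2 negative.
Total negative literal occurrences = 5.

5


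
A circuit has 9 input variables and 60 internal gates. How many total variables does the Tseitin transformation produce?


The Tseitin transformation introduces one auxiliary variable per gate.
Total variables = inputs + gates = 9 + 60 = 69.

69


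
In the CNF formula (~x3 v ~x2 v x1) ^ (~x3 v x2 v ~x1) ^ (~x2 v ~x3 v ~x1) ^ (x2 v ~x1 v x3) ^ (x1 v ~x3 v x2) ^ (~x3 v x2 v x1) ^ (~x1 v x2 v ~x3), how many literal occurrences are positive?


Scan each clause for unnegated literals.
Clause 1: 1 positive; Clause 2: 1 positive; Clause 3: 0 positive; Clause 4: 2 positive; Clause 5: 2 positive; Clause 6: 2 positive; Clause 7: 1 positive.
Total positive literal occurrences = 9.

9


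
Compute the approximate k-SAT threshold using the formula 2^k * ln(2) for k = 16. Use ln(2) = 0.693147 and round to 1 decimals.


Using the asymptotic formula: threshold ~ 2^k * ln(2).
2^16 = 65536.
65536 * 0.693147 = 45426.1.

45426.1


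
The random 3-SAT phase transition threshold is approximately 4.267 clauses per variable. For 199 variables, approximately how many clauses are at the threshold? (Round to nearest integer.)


The 3-SAT phase transition occurs at approximately 4.267 clauses per variable.
m = 4.267 * 199 = 849.133.
Rounded to nearest integer: 849.

849


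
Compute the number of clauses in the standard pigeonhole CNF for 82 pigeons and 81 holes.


The PHP encoding has two parts:
1) At-least-one-hole clauses: 82 (one per pigeon, each with 81 literals).
2) At-most-one-pigeon-per-hole clauses: 81 holes * C(82,2) = 81 * 3321 = 269001.
Total clauses = 82 + 269001 = 269083.

269083


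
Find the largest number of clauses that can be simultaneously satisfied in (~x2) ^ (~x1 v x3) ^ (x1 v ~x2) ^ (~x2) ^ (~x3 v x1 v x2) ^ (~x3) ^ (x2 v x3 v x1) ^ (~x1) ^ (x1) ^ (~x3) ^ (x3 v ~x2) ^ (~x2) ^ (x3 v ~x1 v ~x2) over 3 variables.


Enumerate all 8 truth assignments.
For each, count how many of the 13 clauses are satisfied.
The formula is not fully satisfiable, so the maximum is below 13.
Maximum simultaneously satisfiable clauses = 11.

11


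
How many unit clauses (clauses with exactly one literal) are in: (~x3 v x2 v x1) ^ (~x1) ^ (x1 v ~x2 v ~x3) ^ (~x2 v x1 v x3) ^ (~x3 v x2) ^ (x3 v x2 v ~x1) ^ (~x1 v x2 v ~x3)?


A unit clause contains exactly one literal.
Unit clauses found: (~x1).
Count = 1.

1


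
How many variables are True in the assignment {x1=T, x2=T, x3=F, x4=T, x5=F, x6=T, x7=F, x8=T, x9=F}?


The weight is the number of variables assigned True.
True variables: x1, x2, x4, x6, x8.
Weight = 5.

5


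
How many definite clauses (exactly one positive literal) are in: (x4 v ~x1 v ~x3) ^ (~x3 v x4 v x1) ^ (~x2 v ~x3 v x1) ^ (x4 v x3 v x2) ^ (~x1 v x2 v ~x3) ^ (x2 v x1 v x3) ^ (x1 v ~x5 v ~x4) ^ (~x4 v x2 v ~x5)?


A definite clause has exactly one positive literal.
Clause 1: 1 positive -> definite
Clause 2: 2 positive -> not definite
Clause 3: 1 positive -> definite
Clause 4: 3 positive -> not definite
Clause 5: 1 positive -> definite
Clause 6: 3 positive -> not definite
Clause 7: 1 positive -> definite
Clause 8: 1 positive -> definite
Definite clause count = 5.

5


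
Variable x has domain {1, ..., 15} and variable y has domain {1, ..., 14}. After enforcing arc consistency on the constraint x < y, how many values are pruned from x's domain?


For the constraint x < y, x needs a supporting value in y's domain.
x can be at most 13 (one less than y's maximum).
Valid x values from domain: 13 out of 15.
Pruned = 15 - 13 = 2.

2


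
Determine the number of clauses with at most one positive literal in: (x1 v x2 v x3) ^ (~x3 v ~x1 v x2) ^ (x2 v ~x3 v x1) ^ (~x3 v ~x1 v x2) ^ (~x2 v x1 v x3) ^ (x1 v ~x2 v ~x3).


A Horn clause has at most one positive literal.
Clause 1: 3 positive lit(s) -> not Horn
Clause 2: 1 positive lit(s) -> Horn
Clause 3: 2 positive lit(s) -> not Horn
Clause 4: 1 positive lit(s) -> Horn
Clause 5: 2 positive lit(s) -> not Horn
Clause 6: 1 positive lit(s) -> Horn
Total Horn clauses = 3.

3


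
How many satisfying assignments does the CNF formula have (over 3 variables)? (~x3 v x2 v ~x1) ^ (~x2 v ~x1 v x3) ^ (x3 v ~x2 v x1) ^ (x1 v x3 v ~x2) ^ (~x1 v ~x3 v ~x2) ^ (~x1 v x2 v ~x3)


Enumerate all 8 truth assignments over 3 variables.
Test each against every clause.
Satisfying assignments found: 4.

4


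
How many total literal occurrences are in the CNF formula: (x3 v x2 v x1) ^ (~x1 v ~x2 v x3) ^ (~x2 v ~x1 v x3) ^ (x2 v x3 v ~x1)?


Clause lengths: 3, 3, 3, 3.
Sum = 3 + 3 + 3 + 3 = 12.

12


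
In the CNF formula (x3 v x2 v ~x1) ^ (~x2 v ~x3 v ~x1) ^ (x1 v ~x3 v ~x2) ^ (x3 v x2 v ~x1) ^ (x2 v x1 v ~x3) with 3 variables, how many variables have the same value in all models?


Find all satisfying assignments: 4 model(s).
Check which variables have the same value in every model.
No variable is fixed across all models.
Backbone size = 0.

0


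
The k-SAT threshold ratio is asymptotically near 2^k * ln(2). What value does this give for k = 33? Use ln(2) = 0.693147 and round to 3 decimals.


Using the asymptotic formula: threshold ~ 2^k * ln(2).
2^33 = 8589934592.
8589934592 * 0.693147 = 5954087392.641.

5954087392.641


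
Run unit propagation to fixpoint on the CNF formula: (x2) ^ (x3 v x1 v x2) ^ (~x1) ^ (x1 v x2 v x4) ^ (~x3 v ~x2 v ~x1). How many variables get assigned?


Unit propagation repeatedly assigns the literal in any unit clause, then simplifies.
Assignments in order: x2 = T, x1 = F.
No further unit clauses remain.
Total variables assigned = 2.

2


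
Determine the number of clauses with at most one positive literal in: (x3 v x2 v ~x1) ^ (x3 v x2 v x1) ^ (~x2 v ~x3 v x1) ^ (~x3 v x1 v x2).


A Horn clause has at most one positive literal.
Clause 1: 2 positive lit(s) -> not Horn
Clause 2: 3 positive lit(s) -> not Horn
Clause 3: 1 positive lit(s) -> Horn
Clause 4: 2 positive lit(s) -> not Horn
Total Horn clauses = 1.

1


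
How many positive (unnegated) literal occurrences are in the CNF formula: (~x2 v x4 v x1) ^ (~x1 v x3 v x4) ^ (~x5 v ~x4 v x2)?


Scan each clause for unnegated literals.
Clause 1: 2 positive; Clause 2: 2 positive; Clause 3: 1 positive.
Total positive literal occurrences = 5.

5


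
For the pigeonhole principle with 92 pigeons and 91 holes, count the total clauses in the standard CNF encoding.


The PHP encoding has two parts:
1) At-least-one-hole clauses: 92 (one per pigeon, each with 91 literals).
2) At-most-one-pigeon-per-hole clauses: 91 holes * C(92,2) = 91 * 4186 = 380926.
Total clauses = 92 + 380926 = 381018.

381018


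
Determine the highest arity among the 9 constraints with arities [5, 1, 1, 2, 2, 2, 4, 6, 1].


The arities are: 5, 1, 1, 2, 2, 2, 4, 6, 1.
Scan for the maximum value.
Maximum arity = 6.

6


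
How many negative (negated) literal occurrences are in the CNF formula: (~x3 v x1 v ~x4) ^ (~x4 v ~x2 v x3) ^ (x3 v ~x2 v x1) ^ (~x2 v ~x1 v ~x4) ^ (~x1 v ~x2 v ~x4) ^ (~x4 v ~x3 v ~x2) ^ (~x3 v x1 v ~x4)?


Scan each clause for negated literals.
Clause 1: 2 negative; Clause 2: 2 negative; Clause 3: 1 negative; Clause 4: 3 negative; Clause 5: 3 negative; Clause 6: 3 negative; Clause 7: 2 negative.
Total negative literal occurrences = 16.

16


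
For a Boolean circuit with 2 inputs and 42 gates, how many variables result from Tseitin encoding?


The Tseitin transformation introduces one auxiliary variable per gate.
Total variables = inputs + gates = 2 + 42 = 44.

44


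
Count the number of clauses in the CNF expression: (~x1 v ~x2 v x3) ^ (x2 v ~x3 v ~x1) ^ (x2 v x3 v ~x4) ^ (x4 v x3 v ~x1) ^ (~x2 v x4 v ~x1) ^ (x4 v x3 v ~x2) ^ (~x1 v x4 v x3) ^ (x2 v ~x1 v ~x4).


Each group enclosed in parentheses joined by ^ is one clause.
Counting the conjuncts: 8 clauses.

8


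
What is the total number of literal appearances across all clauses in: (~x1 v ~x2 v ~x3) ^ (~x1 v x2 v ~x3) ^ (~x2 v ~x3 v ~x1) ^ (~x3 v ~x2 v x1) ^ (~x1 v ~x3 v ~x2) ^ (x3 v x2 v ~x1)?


Clause lengths: 3, 3, 3, 3, 3, 3.
Sum = 3 + 3 + 3 + 3 + 3 + 3 = 18.

18


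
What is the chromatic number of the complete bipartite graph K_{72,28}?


K_{72,28} is bipartite by definition: the two parts are independent sets, with every edge crossing between them.
Color all vertices in one part with color 1 and all vertices in the other part with color 2.
Since the graph has at least one edge, one color does not suffice.
Chromatic number = 2.

2


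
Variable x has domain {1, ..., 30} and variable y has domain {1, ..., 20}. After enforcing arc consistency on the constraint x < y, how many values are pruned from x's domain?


For the constraint x < y, x needs a supporting value in y's domain.
x can be at most 19 (one less than y's maximum).
Valid x values from domain: 19 out of 30.
Pruned = 30 - 19 = 11.

11


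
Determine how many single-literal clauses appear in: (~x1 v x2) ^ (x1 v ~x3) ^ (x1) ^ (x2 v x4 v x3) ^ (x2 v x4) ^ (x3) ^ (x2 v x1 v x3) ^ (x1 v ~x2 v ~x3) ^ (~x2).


A unit clause contains exactly one literal.
Unit clauses found: (x1), (x3), (~x2).
Count = 3.

3


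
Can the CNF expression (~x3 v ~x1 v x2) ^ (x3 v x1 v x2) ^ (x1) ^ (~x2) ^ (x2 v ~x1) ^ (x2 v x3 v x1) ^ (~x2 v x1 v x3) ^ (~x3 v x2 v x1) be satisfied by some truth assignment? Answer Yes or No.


Check all 8 possible truth assignments.
Number of satisfying assignments found: 0.
The formula is unsatisfiable.

No


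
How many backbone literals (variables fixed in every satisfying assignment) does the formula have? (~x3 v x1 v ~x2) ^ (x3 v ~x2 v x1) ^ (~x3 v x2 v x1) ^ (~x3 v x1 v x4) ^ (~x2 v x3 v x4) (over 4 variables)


Find all satisfying assignments: 9 model(s).
Check which variables have the same value in every model.
No variable is fixed across all models.
Backbone size = 0.

0


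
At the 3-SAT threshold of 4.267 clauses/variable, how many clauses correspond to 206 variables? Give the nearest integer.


The 3-SAT phase transition occurs at approximately 4.267 clauses per variable.
m = 4.267 * 206 = 879.002.
Rounded to nearest integer: 879.

879


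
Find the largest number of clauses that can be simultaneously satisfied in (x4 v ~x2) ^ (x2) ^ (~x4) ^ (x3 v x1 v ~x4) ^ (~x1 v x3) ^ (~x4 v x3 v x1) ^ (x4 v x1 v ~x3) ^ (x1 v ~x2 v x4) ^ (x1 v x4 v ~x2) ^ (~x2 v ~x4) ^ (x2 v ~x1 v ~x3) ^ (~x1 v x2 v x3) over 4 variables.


Enumerate all 16 truth assignments.
For each, count how many of the 12 clauses are satisfied.
The formula is not fully satisfiable, so the maximum is below 12.
Maximum simultaneously satisfiable clauses = 11.

11


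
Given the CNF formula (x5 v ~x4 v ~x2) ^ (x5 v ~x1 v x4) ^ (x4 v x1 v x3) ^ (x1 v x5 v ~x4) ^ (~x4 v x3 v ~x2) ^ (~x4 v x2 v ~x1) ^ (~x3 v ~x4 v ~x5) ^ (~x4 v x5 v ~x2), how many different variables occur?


Identify each distinct variable in the formula.
Variables found: x1, x2, x3, x4, x5.
Total distinct variables = 5.

5


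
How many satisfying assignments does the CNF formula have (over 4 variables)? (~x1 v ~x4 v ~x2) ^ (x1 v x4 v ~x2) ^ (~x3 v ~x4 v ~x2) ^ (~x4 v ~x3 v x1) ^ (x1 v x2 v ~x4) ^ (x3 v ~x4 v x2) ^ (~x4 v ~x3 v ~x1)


Enumerate all 16 truth assignments over 4 variables.
Test each against every clause.
Satisfying assignments found: 7.

7


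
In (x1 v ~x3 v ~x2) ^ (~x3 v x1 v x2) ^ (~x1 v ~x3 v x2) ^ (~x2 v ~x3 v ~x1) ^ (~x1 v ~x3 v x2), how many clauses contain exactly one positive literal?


A definite clause has exactly one positive literal.
Clause 1: 1 positive -> definite
Clause 2: 2 positive -> not definite
Clause 3: 1 positive -> definite
Clause 4: 0 positive -> not definite
Clause 5: 1 positive -> definite
Definite clause count = 3.

3


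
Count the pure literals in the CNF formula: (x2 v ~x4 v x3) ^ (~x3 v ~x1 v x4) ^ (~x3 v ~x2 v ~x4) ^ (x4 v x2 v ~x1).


A pure literal appears in only one polarity across all clauses.
Pure literals: x1 (negative only).
Count = 1.

1


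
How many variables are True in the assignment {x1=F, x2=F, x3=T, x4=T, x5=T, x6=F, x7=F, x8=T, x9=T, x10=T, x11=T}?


The weight is the number of variables assigned True.
True variables: x3, x4, x5, x8, x9, x10, x11.
Weight = 7.

7


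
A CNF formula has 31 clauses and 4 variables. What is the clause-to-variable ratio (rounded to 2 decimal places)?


Clause-to-variable ratio = clauses / variables.
31 / 4 = 7.75.

7.75


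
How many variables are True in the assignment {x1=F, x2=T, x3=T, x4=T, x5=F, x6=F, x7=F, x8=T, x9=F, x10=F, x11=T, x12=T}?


The weight is the number of variables assigned True.
True variables: x2, x3, x4, x8, x11, x12.
Weight = 6.

6


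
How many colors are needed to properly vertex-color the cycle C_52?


A cycle on an even number of vertices is bipartite: alternate two colors around the cycle.
Since 52 is even, two colors suffice, and at least two are needed because the graph has edges.
Chromatic number = 2.

2


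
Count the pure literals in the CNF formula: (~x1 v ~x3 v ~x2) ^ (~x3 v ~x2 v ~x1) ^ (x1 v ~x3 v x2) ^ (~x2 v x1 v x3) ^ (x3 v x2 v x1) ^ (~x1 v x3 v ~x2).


A pure literal appears in only one polarity across all clauses.
No pure literals found.
Count = 0.

0


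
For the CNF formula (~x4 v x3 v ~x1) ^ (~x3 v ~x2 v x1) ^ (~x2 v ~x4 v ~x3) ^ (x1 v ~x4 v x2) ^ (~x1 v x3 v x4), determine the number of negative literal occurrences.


Scan each clause for negated literals.
Clause 1: 2 negative; Clause 2: 2 negative; Clause 3: 3 negative; Clause 4: 1 negative; Clause 5: 1 negative.
Total negative literal occurrences = 9.

9


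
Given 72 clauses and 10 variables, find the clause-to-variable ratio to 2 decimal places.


Clause-to-variable ratio = clauses / variables.
72 / 10 = 7.2.

7.2


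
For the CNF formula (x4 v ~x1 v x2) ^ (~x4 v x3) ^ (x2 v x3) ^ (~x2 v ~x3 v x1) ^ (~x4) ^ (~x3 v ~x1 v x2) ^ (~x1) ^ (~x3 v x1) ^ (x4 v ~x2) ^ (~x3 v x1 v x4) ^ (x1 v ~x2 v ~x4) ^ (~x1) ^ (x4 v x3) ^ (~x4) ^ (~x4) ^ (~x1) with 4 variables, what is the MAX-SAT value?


Enumerate all 16 truth assignments.
For each, count how many of the 16 clauses are satisfied.
The formula is not fully satisfiable, so the maximum is below 16.
Maximum simultaneously satisfiable clauses = 14.

14


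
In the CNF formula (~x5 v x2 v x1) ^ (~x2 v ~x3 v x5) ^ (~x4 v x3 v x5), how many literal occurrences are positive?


Scan each clause for unnegated literals.
Clause 1: 2 positive; Clause 2: 1 positive; Clause 3: 2 positive.
Total positive literal occurrences = 5.

5


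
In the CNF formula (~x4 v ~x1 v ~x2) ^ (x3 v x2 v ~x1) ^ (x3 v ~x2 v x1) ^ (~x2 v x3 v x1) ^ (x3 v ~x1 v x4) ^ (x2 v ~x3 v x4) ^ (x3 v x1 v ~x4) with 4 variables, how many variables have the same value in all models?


Find all satisfying assignments: 6 model(s).
Check which variables have the same value in every model.
No variable is fixed across all models.
Backbone size = 0.

0


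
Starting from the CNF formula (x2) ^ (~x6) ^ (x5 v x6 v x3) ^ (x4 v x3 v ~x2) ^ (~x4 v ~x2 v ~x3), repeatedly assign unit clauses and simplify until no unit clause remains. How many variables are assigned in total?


Unit propagation repeatedly assigns the literal in any unit clause, then simplifies.
Assignments in order: x2 = T, x6 = F.
No further unit clauses remain.
Total variables assigned = 2.

2


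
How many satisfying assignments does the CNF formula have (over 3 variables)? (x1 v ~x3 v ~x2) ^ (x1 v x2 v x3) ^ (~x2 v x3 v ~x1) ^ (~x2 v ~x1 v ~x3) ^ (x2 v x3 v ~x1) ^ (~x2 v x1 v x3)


Enumerate all 8 truth assignments over 3 variables.
Test each against every clause.
Satisfying assignments found: 2.

2
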